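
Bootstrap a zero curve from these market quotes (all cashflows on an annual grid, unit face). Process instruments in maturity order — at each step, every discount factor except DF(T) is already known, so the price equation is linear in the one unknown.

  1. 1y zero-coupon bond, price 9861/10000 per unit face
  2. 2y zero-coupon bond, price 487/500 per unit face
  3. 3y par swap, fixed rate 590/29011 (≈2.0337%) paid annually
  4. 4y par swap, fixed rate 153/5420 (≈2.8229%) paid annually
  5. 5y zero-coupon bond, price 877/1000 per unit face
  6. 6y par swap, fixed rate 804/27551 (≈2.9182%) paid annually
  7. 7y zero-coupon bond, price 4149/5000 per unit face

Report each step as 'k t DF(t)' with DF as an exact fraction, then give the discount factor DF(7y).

step 1 [1y] zero: DF = P = 9861/10000 ≈ 0.986100
step 2 [2y] zero: DF = P = 487/500 ≈ 0.974000
step 3 [3y] swap r/1=590/29011: DF=(1 − 590/29011·(0.986100+0.974000))/(1+590/29011) = 941/1000 ≈ 0.941000
step 4 [4y] swap r/1=153/5420: DF=(1 − 153/5420·(0.986100+0.974000+0.941000))/(1+153/5420) = 8929/10000 ≈ 0.892900
step 5 [5y] zero: DF = P = 877/1000 ≈ 0.877000
step 6 [6y] swap r/1=804/27551: DF=(1 − 804/27551·(0.986100+0.974000+0.941000+0.892900+0.877000))/(1+804/27551) = 1049/1250 ≈ 0.839200
step 7 [7y] zero: DF = P = 4149/5000 ≈ 0.829800

1 1 9861/10000
2 2 487/500
3 3 941/1000
4 4 8929/10000
5 5 877/1000
6 6 1049/1250
7 7 4149/5000
DF(7y) = 4149/5000 ≈ 0.829800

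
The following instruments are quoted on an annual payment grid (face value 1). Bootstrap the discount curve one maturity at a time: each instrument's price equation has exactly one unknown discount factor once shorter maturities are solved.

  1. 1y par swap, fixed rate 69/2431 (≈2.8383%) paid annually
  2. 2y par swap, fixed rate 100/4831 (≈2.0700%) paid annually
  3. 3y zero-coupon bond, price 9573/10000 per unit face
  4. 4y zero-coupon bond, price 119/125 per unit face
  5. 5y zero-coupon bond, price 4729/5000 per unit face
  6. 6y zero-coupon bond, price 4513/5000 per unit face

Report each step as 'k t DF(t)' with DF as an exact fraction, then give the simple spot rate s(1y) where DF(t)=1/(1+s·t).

step 1 [1y] swap r/1=69/2431: DF=(1 − 69/2431·(0))/(1+69/2431) = 2431/2500 ≈ 0.972400
step 2 [2y] swap r/1=100/4831: DF=(1 − 100/4831·(0.972400))/(1+100/4831) = 24/25 ≈ 0.960000
step 3 [3y] zero: DF = P = 9573/10000 ≈ 0.957300
step 4 [4y] zero: DF = P = 119/125 ≈ 0.952000
step 5 [5y] zero: DF = P = 4729/5000 ≈ 0.945800
step 6 [6y] zero: DF = P = 4513/5000 ≈ 0.902600

1 1 2431/2500
2 2 24/25
3 3 9573/10000
4 4 119/125
5 5 4729/5000
6 6 4513/5000
s(1y) = (1/(2431/2500) − 1)/(1) = 69/2431 ≈ 2.8383%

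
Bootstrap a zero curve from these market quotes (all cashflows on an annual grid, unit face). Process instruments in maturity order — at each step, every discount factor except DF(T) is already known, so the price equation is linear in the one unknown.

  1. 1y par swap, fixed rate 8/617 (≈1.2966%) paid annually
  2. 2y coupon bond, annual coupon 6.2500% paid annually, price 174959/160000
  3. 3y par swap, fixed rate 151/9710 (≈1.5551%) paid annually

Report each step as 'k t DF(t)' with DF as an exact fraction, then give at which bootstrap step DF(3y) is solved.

step 1 [1y] swap r/1=8/617: DF=(1 − 8/617·(0))/(1+8/617) = 617/625 ≈ 0.987200
step 2 [2y] bond c/1=1/16: DF=(174959/160000 − 1/16·(0.987200))/(1+1/16) = 9711/10000 ≈ 0.971100
step 3 [3y] swap r/1=151/9710: DF=(1 − 151/9710·(0.987200+0.971100))/(1+151/9710) = 9547/10000 ≈ 0.954700

1 1 617/625
2 2 9711/10000
3 3 9547/10000
DF(3y) is solved at step 3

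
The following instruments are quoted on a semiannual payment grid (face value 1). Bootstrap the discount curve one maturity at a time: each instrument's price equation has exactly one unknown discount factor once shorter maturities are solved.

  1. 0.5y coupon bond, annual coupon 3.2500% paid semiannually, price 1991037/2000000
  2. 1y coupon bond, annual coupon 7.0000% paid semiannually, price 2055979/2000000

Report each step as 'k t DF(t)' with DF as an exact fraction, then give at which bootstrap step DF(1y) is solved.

step 1 [0.5y] bond c/2=13/800: DF=(1991037/2000000 − 13/800·(0))/(1+13/800) = 2449/2500 ≈ 0.979600
step 2 [1y] bond c/2=7/200: DF=(2055979/2000000 − 7/200·(0.979600))/(1+7/200) = 9601/10000 ≈ 0.960100

1 1/2 2449/2500
2 1 9601/10000
DF(1y) is solved at step 2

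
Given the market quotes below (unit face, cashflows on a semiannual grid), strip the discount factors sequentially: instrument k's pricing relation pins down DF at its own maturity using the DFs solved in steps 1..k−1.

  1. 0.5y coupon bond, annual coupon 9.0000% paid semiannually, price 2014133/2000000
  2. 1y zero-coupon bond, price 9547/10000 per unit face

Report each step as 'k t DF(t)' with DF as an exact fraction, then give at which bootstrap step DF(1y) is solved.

step 1 [0.5y] bond c/2=9/200: DF=(2014133/2000000 − 9/200·(0))/(1+9/200) = 9637/10000 ≈ 0.963700
step 2 [1y] zero: DF = P = 9547/10000 ≈ 0.954700

1 1/2 9637/10000
2 1 9547/10000
DF(1y) is solved at step 2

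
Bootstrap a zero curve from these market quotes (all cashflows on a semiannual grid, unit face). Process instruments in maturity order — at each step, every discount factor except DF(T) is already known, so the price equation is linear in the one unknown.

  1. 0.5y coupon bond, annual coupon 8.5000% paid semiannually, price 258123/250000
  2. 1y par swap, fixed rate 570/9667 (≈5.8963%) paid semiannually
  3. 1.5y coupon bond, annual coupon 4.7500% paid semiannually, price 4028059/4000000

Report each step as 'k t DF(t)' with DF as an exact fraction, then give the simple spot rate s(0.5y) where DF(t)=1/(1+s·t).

1 1/2 619/625
2 1 943/1000
3 3/2 2347/2500
s(0.5y) = (1/(619/625) − 1)/(1/2) = 12/619 ≈ 1.9386%

step 1 [0.5y] bond c/2=17/400: DF=(258123/250000 − 17/400·(0))/(1+17/400) = 619/625 ≈ 0.990400
step 2 [1y] swap r/2=285/9667: DF=(1 − 285/9667·(0.990400))/(1+285/9667) = 943/1000 ≈ 0.943000
step 3 [1.5y] bond c/2=19/800: DF=(4028059/4000000 − 19/800·(0.990400+0.943000))/(1+19/800) = 2347/2500 ≈ 0.938800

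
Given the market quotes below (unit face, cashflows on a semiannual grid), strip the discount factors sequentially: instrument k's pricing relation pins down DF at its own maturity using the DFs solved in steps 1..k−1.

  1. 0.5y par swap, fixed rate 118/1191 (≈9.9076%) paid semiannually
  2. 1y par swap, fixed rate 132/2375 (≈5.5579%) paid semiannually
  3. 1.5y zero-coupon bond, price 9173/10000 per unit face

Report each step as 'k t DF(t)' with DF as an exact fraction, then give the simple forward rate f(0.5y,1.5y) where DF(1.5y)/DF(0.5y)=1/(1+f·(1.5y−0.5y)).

step 1 [0.5y] swap r/2=59/1191: DF=(1 − 59/1191·(0))/(1+59/1191) = 1191/1250 ≈ 0.952800
step 2 [1y] swap r/2=66/2375: DF=(1 − 66/2375·(0.952800))/(1+66/2375) = 592/625 ≈ 0.947200
step 3 [1.5y] zero: DF = P = 9173/10000 ≈ 0.917300

1 1/2 1191/1250
2 1 592/625
3 3/2 9173/10000
f(0.5y,1.5y) = ((1191/1250)/(9173/10000) − 1)/(1) = 355/9173 ≈ 3.8701%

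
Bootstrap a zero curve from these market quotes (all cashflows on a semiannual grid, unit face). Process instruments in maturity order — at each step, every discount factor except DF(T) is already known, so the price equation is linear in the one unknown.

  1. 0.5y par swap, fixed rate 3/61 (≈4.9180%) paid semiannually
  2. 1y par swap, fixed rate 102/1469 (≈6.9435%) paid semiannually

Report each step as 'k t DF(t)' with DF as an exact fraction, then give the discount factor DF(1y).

1 1/2 122/125
2 1 9337/10000
DF(1y) = 9337/10000 ≈ 0.933700

step 1 [0.5y] swap r/2=3/122: DF=(1 − 3/122·(0))/(1+3/122) = 122/125 ≈ 0.976000
step 2 [1y] swap r/2=51/1469: DF=(1 − 51/1469·(0.976000))/(1+51/1469) = 9337/10000 ≈ 0.933700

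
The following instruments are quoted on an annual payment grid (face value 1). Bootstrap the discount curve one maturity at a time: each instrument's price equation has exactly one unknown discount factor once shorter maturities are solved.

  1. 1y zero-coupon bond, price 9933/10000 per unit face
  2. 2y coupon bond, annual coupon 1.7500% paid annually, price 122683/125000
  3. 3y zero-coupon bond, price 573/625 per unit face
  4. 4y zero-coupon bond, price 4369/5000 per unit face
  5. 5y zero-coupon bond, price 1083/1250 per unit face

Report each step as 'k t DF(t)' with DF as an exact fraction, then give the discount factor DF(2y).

1 1 9933/10000
2 2 379/400
3 3 573/625
4 4 4369/5000
5 5 1083/1250
DF(2y) = 379/400 ≈ 0.947500

step 1 [1y] zero: DF = P = 9933/10000 ≈ 0.993300
step 2 [2y] bond c/1=7/400: DF=(122683/125000 − 7/400·(0.993300))/(1+7/400) = 379/400 ≈ 0.947500
step 3 [3y] zero: DF = P = 573/625 ≈ 0.916800
step 4 [4y] zero: DF = P = 4369/5000 ≈ 0.873800
step 5 [5y] zero: DF = P = 1083/1250 ≈ 0.866400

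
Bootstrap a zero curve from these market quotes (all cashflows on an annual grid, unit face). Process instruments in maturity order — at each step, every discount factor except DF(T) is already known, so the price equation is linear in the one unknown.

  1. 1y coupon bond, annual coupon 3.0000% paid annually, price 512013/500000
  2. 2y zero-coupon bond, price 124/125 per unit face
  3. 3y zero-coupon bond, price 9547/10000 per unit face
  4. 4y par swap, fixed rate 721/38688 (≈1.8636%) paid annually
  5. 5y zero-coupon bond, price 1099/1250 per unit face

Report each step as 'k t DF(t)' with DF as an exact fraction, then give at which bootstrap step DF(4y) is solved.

1 1 4971/5000
2 2 124/125
3 3 9547/10000
4 4 9279/10000
5 5 1099/1250
DF(4y) is solved at step 4

step 1 [1y] bond c/1=3/100: DF=(512013/500000 − 3/100·(0))/(1+3/100) = 4971/5000 ≈ 0.994200
step 2 [2y] zero: DF = P = 124/125 ≈ 0.992000
step 3 [3y] zero: DF = P = 9547/10000 ≈ 0.954700
step 4 [4y] swap r/1=721/38688: DF=(1 − 721/38688·(0.994200+0.992000+0.954700))/(1+721/38688) = 9279/10000 ≈ 0.927900
step 5 [5y] zero: DF = P = 1099/1250 ≈ 0.879200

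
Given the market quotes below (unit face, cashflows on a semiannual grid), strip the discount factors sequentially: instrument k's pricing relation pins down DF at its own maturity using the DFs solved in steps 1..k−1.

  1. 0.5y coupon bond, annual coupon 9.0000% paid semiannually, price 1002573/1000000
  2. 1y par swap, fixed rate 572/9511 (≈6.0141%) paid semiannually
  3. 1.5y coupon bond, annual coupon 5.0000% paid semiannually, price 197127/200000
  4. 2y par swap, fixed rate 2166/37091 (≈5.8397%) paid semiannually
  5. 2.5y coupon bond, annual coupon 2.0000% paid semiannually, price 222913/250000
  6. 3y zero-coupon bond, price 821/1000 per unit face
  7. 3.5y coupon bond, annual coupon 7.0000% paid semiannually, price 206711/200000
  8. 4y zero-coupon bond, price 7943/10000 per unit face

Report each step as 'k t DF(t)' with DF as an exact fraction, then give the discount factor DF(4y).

1 1/2 4797/5000
2 1 2357/2500
3 3/2 572/625
4 2 8917/10000
5 5/2 8461/10000
6 3 821/1000
7 7/2 1021/1250
8 4 7943/10000
DF(4y) = 7943/10000 ≈ 0.794300

step 1 [0.5y] bond c/2=9/200: DF=(1002573/1000000 − 9/200·(0))/(1+9/200) = 4797/5000 ≈ 0.959400
step 2 [1y] swap r/2=286/9511: DF=(1 − 286/9511·(0.959400))/(1+286/9511) = 2357/2500 ≈ 0.942800
step 3 [1.5y] bond c/2=1/40: DF=(197127/200000 − 1/40·(0.959400+0.942800))/(1+1/40) = 572/625 ≈ 0.915200
step 4 [2y] swap r/2=1083/37091: DF=(1 − 1083/37091·(0.959400+0.942800+0.915200))/(1+1083/37091) = 8917/10000 ≈ 0.891700
step 5 [2.5y] bond c/2=1/100: DF=(222913/250000 − 1/100·(0.959400+0.942800+0.915200+0.891700))/(1+1/100) = 8461/10000 ≈ 0.846100
step 6 [3y] zero: DF = P = 821/1000 ≈ 0.821000
step 7 [3.5y] bond c/2=7/200: DF=(206711/200000 − 7/200·(0.959400+0.942800+0.915200+0.891700+0.846100+0.821000))/(1+7/200) = 1021/1250 ≈ 0.816800
step 8 [4y] zero: DF = P = 7943/10000 ≈ 0.794300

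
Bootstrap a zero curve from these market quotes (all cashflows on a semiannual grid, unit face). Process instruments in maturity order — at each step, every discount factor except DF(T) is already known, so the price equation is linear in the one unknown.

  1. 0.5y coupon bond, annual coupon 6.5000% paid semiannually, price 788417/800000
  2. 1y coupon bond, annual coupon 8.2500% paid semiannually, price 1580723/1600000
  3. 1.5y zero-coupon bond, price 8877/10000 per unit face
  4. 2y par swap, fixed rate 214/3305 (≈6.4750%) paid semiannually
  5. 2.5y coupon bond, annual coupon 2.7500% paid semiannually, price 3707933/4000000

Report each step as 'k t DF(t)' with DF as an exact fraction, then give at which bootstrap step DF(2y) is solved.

step 1 [0.5y] bond c/2=13/400: DF=(788417/800000 − 13/400·(0))/(1+13/400) = 1909/2000 ≈ 0.954500
step 2 [1y] bond c/2=33/800: DF=(1580723/1600000 − 33/800·(0.954500))/(1+33/800) = 911/1000 ≈ 0.911000
step 3 [1.5y] zero: DF = P = 8877/10000 ≈ 0.887700
step 4 [2y] swap r/2=107/3305: DF=(1 − 107/3305·(0.954500+0.911000+0.887700))/(1+107/3305) = 8823/10000 ≈ 0.882300
step 5 [2.5y] bond c/2=11/800: DF=(3707933/4000000 − 11/800·(0.954500+0.911000+0.887700+0.882300))/(1+11/800) = 8651/10000 ≈ 0.865100

1 1/2 1909/2000
2 1 911/1000
3 3/2 8877/10000
4 2 8823/10000
5 5/2 8651/10000
DF(2y) is solved at step 4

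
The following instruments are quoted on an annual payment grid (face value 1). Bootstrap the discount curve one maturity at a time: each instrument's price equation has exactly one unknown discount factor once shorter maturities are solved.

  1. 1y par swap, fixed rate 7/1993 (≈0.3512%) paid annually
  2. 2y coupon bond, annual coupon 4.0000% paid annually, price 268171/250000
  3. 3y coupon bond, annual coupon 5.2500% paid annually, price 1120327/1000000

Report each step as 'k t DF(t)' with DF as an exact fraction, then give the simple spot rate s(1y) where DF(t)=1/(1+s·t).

1 1 1993/2000
2 2 9931/10000
3 3 2413/2500
s(1y) = (1/(1993/2000) − 1)/(1) = 7/1993 ≈ 0.3512%

step 1 [1y] swap r/1=7/1993: DF=(1 − 7/1993·(0))/(1+7/1993) = 1993/2000 ≈ 0.996500
step 2 [2y] bond c/1=1/25: DF=(268171/250000 − 1/25·(0.996500))/(1+1/25) = 9931/10000 ≈ 0.993100
step 3 [3y] bond c/1=21/400: DF=(1120327/1000000 − 21/400·(0.996500+0.993100))/(1+21/400) = 2413/2500 ≈ 0.965200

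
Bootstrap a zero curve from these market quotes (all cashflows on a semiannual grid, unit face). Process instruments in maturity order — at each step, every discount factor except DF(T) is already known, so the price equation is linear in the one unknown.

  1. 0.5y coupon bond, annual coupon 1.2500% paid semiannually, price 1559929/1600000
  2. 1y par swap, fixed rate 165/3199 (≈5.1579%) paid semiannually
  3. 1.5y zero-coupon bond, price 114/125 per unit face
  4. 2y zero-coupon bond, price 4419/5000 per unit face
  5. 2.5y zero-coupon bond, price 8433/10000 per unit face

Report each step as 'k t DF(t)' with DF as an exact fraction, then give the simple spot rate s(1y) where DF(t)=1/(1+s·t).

1 1/2 9689/10000
2 1 1901/2000
3 3/2 114/125
4 2 4419/5000
5 5/2 8433/10000
s(1y) = (1/(1901/2000) − 1)/(1) = 99/1901 ≈ 5.2078%

step 1 [0.5y] bond c/2=1/160: DF=(1559929/1600000 − 1/160·(0))/(1+1/160) = 9689/10000 ≈ 0.968900
step 2 [1y] swap r/2=165/6398: DF=(1 − 165/6398·(0.968900))/(1+165/6398) = 1901/2000 ≈ 0.950500
step 3 [1.5y] zero: DF = P = 114/125 ≈ 0.912000
step 4 [2y] zero: DF = P = 4419/5000 ≈ 0.883800
step 5 [2.5y] zero: DF = P = 8433/10000 ≈ 0.843300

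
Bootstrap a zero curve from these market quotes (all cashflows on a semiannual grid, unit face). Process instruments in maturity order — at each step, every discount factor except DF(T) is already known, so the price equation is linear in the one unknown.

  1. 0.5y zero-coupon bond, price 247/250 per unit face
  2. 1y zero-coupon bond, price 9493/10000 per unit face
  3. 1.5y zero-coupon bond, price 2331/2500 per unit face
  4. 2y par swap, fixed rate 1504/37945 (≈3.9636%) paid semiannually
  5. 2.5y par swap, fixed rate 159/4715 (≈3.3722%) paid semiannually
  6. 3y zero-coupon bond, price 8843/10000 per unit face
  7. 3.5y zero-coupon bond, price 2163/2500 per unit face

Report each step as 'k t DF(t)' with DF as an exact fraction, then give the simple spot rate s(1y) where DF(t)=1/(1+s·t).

1 1/2 247/250
2 1 9493/10000
3 3/2 2331/2500
4 2 578/625
5 5/2 1841/2000
6 3 8843/10000
7 7/2 2163/2500
s(1y) = (1/(9493/10000) − 1)/(1) = 507/9493 ≈ 5.3408%

step 1 [0.5y] zero: DF = P = 247/250 ≈ 0.988000
step 2 [1y] zero: DF = P = 9493/10000 ≈ 0.949300
step 3 [1.5y] zero: DF = P = 2331/2500 ≈ 0.932400
step 4 [2y] swap r/2=752/37945: DF=(1 − 752/37945·(0.988000+0.949300+0.932400))/(1+752/37945) = 578/625 ≈ 0.924800
step 5 [2.5y] swap r/2=159/9430: DF=(1 − 159/9430·(0.988000+0.949300+0.932400+0.924800))/(1+159/9430) = 1841/2000 ≈ 0.920500
step 6 [3y] zero: DF = P = 8843/10000 ≈ 0.884300
step 7 [3.5y] zero: DF = P = 2163/2500 ≈ 0.865200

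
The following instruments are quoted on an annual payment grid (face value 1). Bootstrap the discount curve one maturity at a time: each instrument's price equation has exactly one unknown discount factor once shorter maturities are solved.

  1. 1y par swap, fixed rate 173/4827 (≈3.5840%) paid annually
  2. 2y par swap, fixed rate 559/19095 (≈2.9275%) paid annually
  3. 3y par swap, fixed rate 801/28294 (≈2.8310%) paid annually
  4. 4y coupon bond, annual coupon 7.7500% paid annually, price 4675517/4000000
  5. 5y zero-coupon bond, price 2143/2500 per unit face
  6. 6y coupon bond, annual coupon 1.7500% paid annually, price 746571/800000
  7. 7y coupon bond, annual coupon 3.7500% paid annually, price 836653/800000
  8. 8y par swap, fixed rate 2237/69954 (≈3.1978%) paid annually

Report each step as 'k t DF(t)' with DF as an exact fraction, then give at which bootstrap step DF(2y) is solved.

1 1 4827/5000
2 2 9441/10000
3 3 9199/10000
4 4 8813/10000
5 5 2143/2500
6 6 4193/5000
7 7 4063/5000
8 8 7763/10000
DF(2y) is solved at step 2

step 1 [1y] swap r/1=173/4827: DF=(1 − 173/4827·(0))/(1+173/4827) = 4827/5000 ≈ 0.965400
step 2 [2y] swap r/1=559/19095: DF=(1 − 559/19095·(0.965400))/(1+559/19095) = 9441/10000 ≈ 0.944100
step 3 [3y] swap r/1=801/28294: DF=(1 − 801/28294·(0.965400+0.944100))/(1+801/28294) = 9199/10000 ≈ 0.919900
step 4 [4y] bond c/1=31/400: DF=(4675517/4000000 − 31/400·(0.965400+0.944100+0.919900))/(1+31/400) = 8813/10000 ≈ 0.881300
step 5 [5y] zero: DF = P = 2143/2500 ≈ 0.857200
step 6 [6y] bond c/1=7/400: DF=(746571/800000 − 7/400·(0.965400+0.944100+0.919900+0.881300+0.857200))/(1+7/400) = 4193/5000 ≈ 0.838600
step 7 [7y] bond c/1=3/80: DF=(836653/800000 − 3/80·(0.965400+0.944100+0.919900+0.881300+0.857200+0.838600))/(1+3/80) = 4063/5000 ≈ 0.812600
step 8 [8y] swap r/1=2237/69954: DF=(1 − 2237/69954·(0.965400+0.944100+0.919900+0.881300+0.857200+0.838600+0.812600))/(1+2237/69954) = 7763/10000 ≈ 0.776300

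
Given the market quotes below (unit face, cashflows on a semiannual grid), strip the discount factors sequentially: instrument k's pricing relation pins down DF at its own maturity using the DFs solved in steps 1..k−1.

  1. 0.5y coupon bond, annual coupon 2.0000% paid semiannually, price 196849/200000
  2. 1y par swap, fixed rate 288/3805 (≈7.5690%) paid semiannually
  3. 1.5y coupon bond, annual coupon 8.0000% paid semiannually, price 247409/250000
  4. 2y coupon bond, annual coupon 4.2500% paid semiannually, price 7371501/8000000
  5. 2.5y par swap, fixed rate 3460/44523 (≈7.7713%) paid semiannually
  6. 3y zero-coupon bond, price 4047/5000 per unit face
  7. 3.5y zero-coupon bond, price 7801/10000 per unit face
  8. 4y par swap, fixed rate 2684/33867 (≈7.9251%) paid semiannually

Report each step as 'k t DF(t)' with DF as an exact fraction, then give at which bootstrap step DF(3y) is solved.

step 1 [0.5y] bond c/2=1/100: DF=(196849/200000 − 1/100·(0))/(1+1/100) = 1949/2000 ≈ 0.974500
step 2 [1y] swap r/2=144/3805: DF=(1 − 144/3805·(0.974500))/(1+144/3805) = 116/125 ≈ 0.928000
step 3 [1.5y] bond c/2=1/25: DF=(247409/250000 − 1/25·(0.974500+0.928000))/(1+1/25) = 549/625 ≈ 0.878400
step 4 [2y] bond c/2=17/800: DF=(7371501/8000000 − 17/800·(0.974500+0.928000+0.878400))/(1+17/800) = 2111/2500 ≈ 0.844400
step 5 [2.5y] swap r/2=1730/44523: DF=(1 − 1730/44523·(0.974500+0.928000+0.878400+0.844400))/(1+1730/44523) = 827/1000 ≈ 0.827000
step 6 [3y] zero: DF = P = 4047/5000 ≈ 0.809400
step 7 [3.5y] zero: DF = P = 7801/10000 ≈ 0.780100
step 8 [4y] swap r/2=1342/33867: DF=(1 − 1342/33867·(0.974500+0.928000+0.878400+0.844400+0.827000+0.809400+0.780100))/(1+1342/33867) = 1829/2500 ≈ 0.731600

1 1/2 1949/2000
2 1 116/125
3 3/2 549/625
4 2 2111/2500
5 5/2 827/1000
6 3 4047/5000
7 7/2 7801/10000
8 4 1829/2500
DF(3y) is solved at step 6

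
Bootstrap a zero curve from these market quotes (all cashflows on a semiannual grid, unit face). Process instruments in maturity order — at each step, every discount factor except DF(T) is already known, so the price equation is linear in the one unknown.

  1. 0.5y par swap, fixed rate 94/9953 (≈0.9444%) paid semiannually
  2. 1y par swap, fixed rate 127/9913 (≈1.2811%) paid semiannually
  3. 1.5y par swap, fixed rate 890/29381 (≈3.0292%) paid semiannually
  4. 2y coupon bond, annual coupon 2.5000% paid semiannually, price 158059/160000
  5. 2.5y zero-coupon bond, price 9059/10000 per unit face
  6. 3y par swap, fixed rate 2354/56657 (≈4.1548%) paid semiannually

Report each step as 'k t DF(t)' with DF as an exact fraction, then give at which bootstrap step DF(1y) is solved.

1 1/2 9953/10000
2 1 9873/10000
3 3/2 1911/2000
4 2 4697/5000
5 5/2 9059/10000
6 3 8823/10000
DF(1y) is solved at step 2

step 1 [0.5y] swap r/2=47/9953: DF=(1 − 47/9953·(0))/(1+47/9953) = 9953/10000 ≈ 0.995300
step 2 [1y] swap r/2=127/19826: DF=(1 − 127/19826·(0.995300))/(1+127/19826) = 9873/10000 ≈ 0.987300
step 3 [1.5y] swap r/2=445/29381: DF=(1 − 445/29381·(0.995300+0.987300))/(1+445/29381) = 1911/2000 ≈ 0.955500
step 4 [2y] bond c/2=1/80: DF=(158059/160000 − 1/80·(0.995300+0.987300+0.955500))/(1+1/80) = 4697/5000 ≈ 0.939400
step 5 [2.5y] zero: DF = P = 9059/10000 ≈ 0.905900
step 6 [3y] swap r/2=1177/56657: DF=(1 − 1177/56657·(0.995300+0.987300+0.955500+0.939400+0.905900))/(1+1177/56657) = 8823/10000 ≈ 0.882300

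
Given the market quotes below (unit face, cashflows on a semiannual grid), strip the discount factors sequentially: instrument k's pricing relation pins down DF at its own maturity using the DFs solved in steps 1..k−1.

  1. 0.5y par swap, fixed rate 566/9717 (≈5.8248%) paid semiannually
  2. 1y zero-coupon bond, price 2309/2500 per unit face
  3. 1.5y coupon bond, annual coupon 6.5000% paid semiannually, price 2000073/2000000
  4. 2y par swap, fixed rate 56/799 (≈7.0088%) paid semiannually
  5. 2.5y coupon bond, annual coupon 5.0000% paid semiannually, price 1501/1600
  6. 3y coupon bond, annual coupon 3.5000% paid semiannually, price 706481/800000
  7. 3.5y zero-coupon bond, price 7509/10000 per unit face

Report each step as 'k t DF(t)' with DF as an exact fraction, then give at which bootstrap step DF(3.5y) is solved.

step 1 [0.5y] swap r/2=283/9717: DF=(1 − 283/9717·(0))/(1+283/9717) = 9717/10000 ≈ 0.971700
step 2 [1y] zero: DF = P = 2309/2500 ≈ 0.923600
step 3 [1.5y] bond c/2=13/400: DF=(2000073/2000000 − 13/400·(0.971700+0.923600))/(1+13/400) = 9089/10000 ≈ 0.908900
step 4 [2y] swap r/2=28/799: DF=(1 − 28/799·(0.971700+0.923600+0.908900))/(1+28/799) = 1089/1250 ≈ 0.871200
step 5 [2.5y] bond c/2=1/40: DF=(1501/1600 − 1/40·(0.971700+0.923600+0.908900+0.871200))/(1+1/40) = 516/625 ≈ 0.825600
step 6 [3y] bond c/2=7/400: DF=(706481/800000 − 7/400·(0.971700+0.923600+0.908900+0.871200+0.825600))/(1+7/400) = 1581/2000 ≈ 0.790500
step 7 [3.5y] zero: DF = P = 7509/10000 ≈ 0.750900

1 1/2 9717/10000
2 1 2309/2500
3 3/2 9089/10000
4 2 1089/1250
5 5/2 516/625
6 3 1581/2000
7 7/2 7509/10000
DF(3.5y) is solved at step 7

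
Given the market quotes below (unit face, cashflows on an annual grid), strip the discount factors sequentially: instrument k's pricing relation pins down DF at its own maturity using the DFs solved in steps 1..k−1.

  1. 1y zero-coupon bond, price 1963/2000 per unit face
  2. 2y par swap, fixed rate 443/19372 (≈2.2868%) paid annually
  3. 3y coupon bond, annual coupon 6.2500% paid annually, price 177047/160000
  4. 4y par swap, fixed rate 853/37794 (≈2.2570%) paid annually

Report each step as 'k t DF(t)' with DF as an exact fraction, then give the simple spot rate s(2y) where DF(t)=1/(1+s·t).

1 1 1963/2000
2 2 9557/10000
3 3 371/400
4 4 9147/10000
s(2y) = (1/(9557/10000) − 1)/(2) = 443/19114 ≈ 2.3177%

step 1 [1y] zero: DF = P = 1963/2000 ≈ 0.981500
step 2 [2y] swap r/1=443/19372: DF=(1 − 443/19372·(0.981500))/(1+443/19372) = 9557/10000 ≈ 0.955700
step 3 [3y] bond c/1=1/16: DF=(177047/160000 − 1/16·(0.981500+0.955700))/(1+1/16) = 371/400 ≈ 0.927500
step 4 [4y] swap r/1=853/37794: DF=(1 − 853/37794·(0.981500+0.955700+0.927500))/(1+853/37794) = 9147/10000 ≈ 0.914700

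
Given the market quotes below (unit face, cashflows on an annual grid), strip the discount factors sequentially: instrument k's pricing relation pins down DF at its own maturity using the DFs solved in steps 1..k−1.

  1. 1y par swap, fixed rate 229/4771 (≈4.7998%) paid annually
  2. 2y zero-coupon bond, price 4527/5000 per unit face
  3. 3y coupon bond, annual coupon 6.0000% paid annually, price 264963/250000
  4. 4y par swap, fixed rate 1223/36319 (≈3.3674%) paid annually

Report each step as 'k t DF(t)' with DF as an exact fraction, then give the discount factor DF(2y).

1 1 4771/5000
2 2 4527/5000
3 3 4473/5000
4 4 8777/10000
DF(2y) = 4527/5000 ≈ 0.905400

step 1 [1y] swap r/1=229/4771: DF=(1 − 229/4771·(0))/(1+229/4771) = 4771/5000 ≈ 0.954200
step 2 [2y] zero: DF = P = 4527/5000 ≈ 0.905400
step 3 [3y] bond c/1=3/50: DF=(264963/250000 − 3/50·(0.954200+0.905400))/(1+3/50) = 4473/5000 ≈ 0.894600
step 4 [4y] swap r/1=1223/36319: DF=(1 − 1223/36319·(0.954200+0.905400+0.894600))/(1+1223/36319) = 8777/10000 ≈ 0.877700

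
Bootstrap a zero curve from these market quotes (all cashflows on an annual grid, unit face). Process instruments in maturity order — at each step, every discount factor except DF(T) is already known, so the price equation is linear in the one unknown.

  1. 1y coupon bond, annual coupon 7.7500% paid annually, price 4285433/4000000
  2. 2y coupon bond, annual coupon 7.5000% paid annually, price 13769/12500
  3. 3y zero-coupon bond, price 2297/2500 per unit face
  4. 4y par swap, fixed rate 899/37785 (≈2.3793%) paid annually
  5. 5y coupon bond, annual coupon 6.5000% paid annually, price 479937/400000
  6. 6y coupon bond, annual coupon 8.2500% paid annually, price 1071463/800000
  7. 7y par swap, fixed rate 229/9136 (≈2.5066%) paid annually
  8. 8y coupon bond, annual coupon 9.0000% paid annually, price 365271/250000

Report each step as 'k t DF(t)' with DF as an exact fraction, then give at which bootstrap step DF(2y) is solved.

step 1 [1y] bond c/1=31/400: DF=(4285433/4000000 − 31/400·(0))/(1+31/400) = 9943/10000 ≈ 0.994300
step 2 [2y] bond c/1=3/40: DF=(13769/12500 − 3/40·(0.994300))/(1+3/40) = 9553/10000 ≈ 0.955300
step 3 [3y] zero: DF = P = 2297/2500 ≈ 0.918800
step 4 [4y] swap r/1=899/37785: DF=(1 − 899/37785·(0.994300+0.955300+0.918800))/(1+899/37785) = 9101/10000 ≈ 0.910100
step 5 [5y] bond c/1=13/200: DF=(479937/400000 − 13/200·(0.994300+0.955300+0.918800+0.910100))/(1+13/200) = 112/125 ≈ 0.896000
step 6 [6y] bond c/1=33/400: DF=(1071463/800000 − 33/400·(0.994300+0.955300+0.918800+0.910100+0.896000))/(1+33/400) = 881/1000 ≈ 0.881000
step 7 [7y] swap r/1=229/9136: DF=(1 − 229/9136·(0.994300+0.955300+0.918800+0.910100+0.896000+0.881000))/(1+229/9136) = 8397/10000 ≈ 0.839700
step 8 [8y] bond c/1=9/100: DF=(365271/250000 − 9/100·(0.994300+0.955300+0.918800+0.910100+0.896000+0.881000+0.839700))/(1+9/100) = 2031/2500 ≈ 0.812400

1 1 9943/10000
2 2 9553/10000
3 3 2297/2500
4 4 9101/10000
5 5 112/125
6 6 881/1000
7 7 8397/10000
8 8 2031/2500
DF(2y) is solved at step 2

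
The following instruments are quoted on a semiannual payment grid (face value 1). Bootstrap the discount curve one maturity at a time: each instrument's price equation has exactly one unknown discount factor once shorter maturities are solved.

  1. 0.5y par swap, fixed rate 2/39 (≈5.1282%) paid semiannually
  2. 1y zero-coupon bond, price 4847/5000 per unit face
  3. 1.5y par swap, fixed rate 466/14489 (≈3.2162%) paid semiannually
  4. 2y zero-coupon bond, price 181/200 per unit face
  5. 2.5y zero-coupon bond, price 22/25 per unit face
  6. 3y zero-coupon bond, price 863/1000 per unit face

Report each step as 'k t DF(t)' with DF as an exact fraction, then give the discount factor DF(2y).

step 1 [0.5y] swap r/2=1/39: DF=(1 − 1/39·(0))/(1+1/39) = 39/40 ≈ 0.975000
step 2 [1y] zero: DF = P = 4847/5000 ≈ 0.969400
step 3 [1.5y] swap r/2=233/14489: DF=(1 − 233/14489·(0.975000+0.969400))/(1+233/14489) = 4767/5000 ≈ 0.953400
step 4 [2y] zero: DF = P = 181/200 ≈ 0.905000
step 5 [2.5y] zero: DF = P = 22/25 ≈ 0.880000
step 6 [3y] zero: DF = P = 863/1000 ≈ 0.863000

1 1/2 39/40
2 1 4847/5000
3 3/2 4767/5000
4 2 181/200
5 5/2 22/25
6 3 863/1000
DF(2y) = 181/200 ≈ 0.905000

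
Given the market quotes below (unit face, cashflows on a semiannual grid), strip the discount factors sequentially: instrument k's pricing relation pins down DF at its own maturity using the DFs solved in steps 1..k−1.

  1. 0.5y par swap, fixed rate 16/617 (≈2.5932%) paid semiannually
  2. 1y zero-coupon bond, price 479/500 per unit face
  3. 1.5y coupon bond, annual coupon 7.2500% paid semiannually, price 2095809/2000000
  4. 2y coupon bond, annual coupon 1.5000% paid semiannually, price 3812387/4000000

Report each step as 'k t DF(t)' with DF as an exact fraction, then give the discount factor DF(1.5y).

step 1 [0.5y] swap r/2=8/617: DF=(1 − 8/617·(0))/(1+8/617) = 617/625 ≈ 0.987200
step 2 [1y] zero: DF = P = 479/500 ≈ 0.958000
step 3 [1.5y] bond c/2=29/800: DF=(2095809/2000000 − 29/800·(0.987200+0.958000))/(1+29/800) = 1179/1250 ≈ 0.943200
step 4 [2y] bond c/2=3/400: DF=(3812387/4000000 − 3/400·(0.987200+0.958000+0.943200))/(1+3/400) = 1849/2000 ≈ 0.924500

1 1/2 617/625
2 1 479/500
3 3/2 1179/1250
4 2 1849/2000
DF(1.5y) = 1179/1250 ≈ 0.943200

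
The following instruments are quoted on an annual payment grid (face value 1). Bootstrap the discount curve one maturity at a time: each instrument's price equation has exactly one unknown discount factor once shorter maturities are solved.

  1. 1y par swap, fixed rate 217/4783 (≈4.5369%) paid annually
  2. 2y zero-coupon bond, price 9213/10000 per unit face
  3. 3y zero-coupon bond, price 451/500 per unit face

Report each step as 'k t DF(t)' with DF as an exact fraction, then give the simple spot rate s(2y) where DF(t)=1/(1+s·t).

1 1 4783/5000
2 2 9213/10000
3 3 451/500
s(2y) = (1/(9213/10000) − 1)/(2) = 787/18426 ≈ 4.2711%

step 1 [1y] swap r/1=217/4783: DF=(1 − 217/4783·(0))/(1+217/4783) = 4783/5000 ≈ 0.956600
step 2 [2y] zero: DF = P = 9213/10000 ≈ 0.921300
step 3 [3y] zero: DF = P = 451/500 ≈ 0.902000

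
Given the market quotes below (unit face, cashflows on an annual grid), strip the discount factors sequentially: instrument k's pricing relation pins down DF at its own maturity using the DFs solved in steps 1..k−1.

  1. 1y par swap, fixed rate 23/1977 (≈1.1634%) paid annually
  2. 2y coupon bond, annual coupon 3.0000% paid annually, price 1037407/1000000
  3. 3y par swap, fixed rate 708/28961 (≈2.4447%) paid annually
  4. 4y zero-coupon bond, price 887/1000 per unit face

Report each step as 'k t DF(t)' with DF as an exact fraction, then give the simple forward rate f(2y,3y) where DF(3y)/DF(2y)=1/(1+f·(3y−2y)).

1 1 1977/2000
2 2 1223/1250
3 3 2323/2500
4 4 887/1000
f(2y,3y) = ((1223/1250)/(2323/2500) − 1)/(1) = 123/2323 ≈ 5.2949%

step 1 [1y] swap r/1=23/1977: DF=(1 − 23/1977·(0))/(1+23/1977) = 1977/2000 ≈ 0.988500
step 2 [2y] bond c/1=3/100: DF=(1037407/1000000 − 3/100·(0.988500))/(1+3/100) = 1223/1250 ≈ 0.978400
step 3 [3y] swap r/1=708/28961: DF=(1 − 708/28961·(0.988500+0.978400))/(1+708/28961) = 2323/2500 ≈ 0.929200
step 4 [4y] zero: DF = P = 887/1000 ≈ 0.887000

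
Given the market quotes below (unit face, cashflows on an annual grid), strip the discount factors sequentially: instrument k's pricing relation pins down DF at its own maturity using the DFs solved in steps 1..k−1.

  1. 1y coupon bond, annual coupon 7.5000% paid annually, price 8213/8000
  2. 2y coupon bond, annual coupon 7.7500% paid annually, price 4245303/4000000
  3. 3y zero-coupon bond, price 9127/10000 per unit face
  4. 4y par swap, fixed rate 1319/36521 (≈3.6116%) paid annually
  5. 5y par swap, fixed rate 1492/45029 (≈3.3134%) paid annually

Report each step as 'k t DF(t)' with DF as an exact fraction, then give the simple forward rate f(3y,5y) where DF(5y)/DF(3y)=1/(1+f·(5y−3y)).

step 1 [1y] bond c/1=3/40: DF=(8213/8000 − 3/40·(0))/(1+3/40) = 191/200 ≈ 0.955000
step 2 [2y] bond c/1=31/400: DF=(4245303/4000000 − 31/400·(0.955000))/(1+31/400) = 9163/10000 ≈ 0.916300
step 3 [3y] zero: DF = P = 9127/10000 ≈ 0.912700
step 4 [4y] swap r/1=1319/36521: DF=(1 − 1319/36521·(0.955000+0.916300+0.912700))/(1+1319/36521) = 8681/10000 ≈ 0.868100
step 5 [5y] swap r/1=1492/45029: DF=(1 − 1492/45029·(0.955000+0.916300+0.912700+0.868100))/(1+1492/45029) = 2127/2500 ≈ 0.850800

1 1 191/200
2 2 9163/10000
3 3 9127/10000
4 4 8681/10000
5 5 2127/2500
f(3y,5y) = ((9127/10000)/(2127/2500) − 1)/(2) = 619/17016 ≈ 3.6378%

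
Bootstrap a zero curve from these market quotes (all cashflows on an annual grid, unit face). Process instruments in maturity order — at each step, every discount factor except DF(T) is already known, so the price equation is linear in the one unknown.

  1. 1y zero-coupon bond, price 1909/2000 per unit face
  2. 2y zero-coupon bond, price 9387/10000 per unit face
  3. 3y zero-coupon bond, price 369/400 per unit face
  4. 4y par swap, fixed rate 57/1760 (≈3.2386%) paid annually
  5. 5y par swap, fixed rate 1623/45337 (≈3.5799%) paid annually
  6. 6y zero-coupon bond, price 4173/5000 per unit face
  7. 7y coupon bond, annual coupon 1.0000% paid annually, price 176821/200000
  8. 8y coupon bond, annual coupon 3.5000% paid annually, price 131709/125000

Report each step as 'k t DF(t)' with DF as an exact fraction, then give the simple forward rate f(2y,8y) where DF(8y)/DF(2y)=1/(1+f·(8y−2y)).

1 1 1909/2000
2 2 9387/10000
3 3 369/400
4 4 8803/10000
5 5 8377/10000
6 6 4173/5000
7 7 4111/5000
8 8 8087/10000
f(2y,8y) = ((9387/10000)/(8087/10000) − 1)/(6) = 650/24261 ≈ 2.6792%

step 1 [1y] zero: DF = P = 1909/2000 ≈ 0.954500
step 2 [2y] zero: DF = P = 9387/10000 ≈ 0.938700
step 3 [3y] zero: DF = P = 369/400 ≈ 0.922500
step 4 [4y] swap r/1=57/1760: DF=(1 − 57/1760·(0.954500+0.938700+0.922500))/(1+57/1760) = 8803/10000 ≈ 0.880300
step 5 [5y] swap r/1=1623/45337: DF=(1 − 1623/45337·(0.954500+0.938700+0.922500+0.880300))/(1+1623/45337) = 8377/10000 ≈ 0.837700
step 6 [6y] zero: DF = P = 4173/5000 ≈ 0.834600
step 7 [7y] bond c/1=1/100: DF=(176821/200000 − 1/100·(0.954500+0.938700+0.922500+0.880300+0.837700+0.834600))/(1+1/100) = 4111/5000 ≈ 0.822200
step 8 [8y] bond c/1=7/200: DF=(131709/125000 − 7/200·(0.954500+0.938700+0.922500+0.880300+0.837700+0.834600+0.822200))/(1+7/200) = 8087/10000 ≈ 0.808700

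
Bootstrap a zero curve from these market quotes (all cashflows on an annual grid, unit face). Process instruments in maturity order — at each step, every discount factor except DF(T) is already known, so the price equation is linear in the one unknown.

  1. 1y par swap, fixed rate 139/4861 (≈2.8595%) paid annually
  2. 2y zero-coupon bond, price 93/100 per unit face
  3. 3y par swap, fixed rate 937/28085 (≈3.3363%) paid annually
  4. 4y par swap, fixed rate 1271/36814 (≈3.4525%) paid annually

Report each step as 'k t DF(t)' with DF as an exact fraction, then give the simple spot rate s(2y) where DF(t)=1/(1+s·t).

step 1 [1y] swap r/1=139/4861: DF=(1 − 139/4861·(0))/(1+139/4861) = 4861/5000 ≈ 0.972200
step 2 [2y] zero: DF = P = 93/100 ≈ 0.930000
step 3 [3y] swap r/1=937/28085: DF=(1 − 937/28085·(0.972200+0.930000))/(1+937/28085) = 9063/10000 ≈ 0.906300
step 4 [4y] swap r/1=1271/36814: DF=(1 − 1271/36814·(0.972200+0.930000+0.906300))/(1+1271/36814) = 8729/10000 ≈ 0.872900

1 1 4861/5000
2 2 93/100
3 3 9063/10000
4 4 8729/10000
s(2y) = (1/(93/100) − 1)/(2) = 7/186 ≈ 3.7634%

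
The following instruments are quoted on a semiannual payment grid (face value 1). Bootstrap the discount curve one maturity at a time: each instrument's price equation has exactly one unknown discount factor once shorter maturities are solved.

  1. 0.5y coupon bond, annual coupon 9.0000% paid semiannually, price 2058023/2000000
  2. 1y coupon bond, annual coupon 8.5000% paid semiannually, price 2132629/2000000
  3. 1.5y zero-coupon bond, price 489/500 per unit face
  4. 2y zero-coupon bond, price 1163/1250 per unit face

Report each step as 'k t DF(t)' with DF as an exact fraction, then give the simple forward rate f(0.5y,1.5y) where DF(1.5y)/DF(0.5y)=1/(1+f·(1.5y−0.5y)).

1 1/2 9847/10000
2 1 9827/10000
3 3/2 489/500
4 2 1163/1250
f(0.5y,1.5y) = ((9847/10000)/(489/500) − 1)/(1) = 67/9780 ≈ 0.6851%

step 1 [0.5y] bond c/2=9/200: DF=(2058023/2000000 − 9/200·(0))/(1+9/200) = 9847/10000 ≈ 0.984700
step 2 [1y] bond c/2=17/400: DF=(2132629/2000000 − 17/400·(0.984700))/(1+17/400) = 9827/10000 ≈ 0.982700
step 3 [1.5y] zero: DF = P = 489/500 ≈ 0.978000
step 4 [2y] zero: DF = P = 1163/1250 ≈ 0.930400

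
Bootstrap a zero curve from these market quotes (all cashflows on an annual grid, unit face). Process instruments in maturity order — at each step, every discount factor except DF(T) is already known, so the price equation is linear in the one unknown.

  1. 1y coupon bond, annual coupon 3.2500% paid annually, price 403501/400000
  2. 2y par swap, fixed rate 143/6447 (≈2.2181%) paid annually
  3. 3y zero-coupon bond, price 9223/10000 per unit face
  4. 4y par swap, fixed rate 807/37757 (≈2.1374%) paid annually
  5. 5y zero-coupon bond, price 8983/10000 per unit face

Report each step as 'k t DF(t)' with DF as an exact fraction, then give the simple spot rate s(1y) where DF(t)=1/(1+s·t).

1 1 977/1000
2 2 9571/10000
3 3 9223/10000
4 4 9193/10000
5 5 8983/10000
s(1y) = (1/(977/1000) − 1)/(1) = 23/977 ≈ 2.3541%

step 1 [1y] bond c/1=13/400: DF=(403501/400000 − 13/400·(0))/(1+13/400) = 977/1000 ≈ 0.977000
step 2 [2y] swap r/1=143/6447: DF=(1 − 143/6447·(0.977000))/(1+143/6447) = 9571/10000 ≈ 0.957100
step 3 [3y] zero: DF = P = 9223/10000 ≈ 0.922300
step 4 [4y] swap r/1=807/37757: DF=(1 − 807/37757·(0.977000+0.957100+0.922300))/(1+807/37757) = 9193/10000 ≈ 0.919300
step 5 [5y] zero: DF = P = 8983/10000 ≈ 0.898300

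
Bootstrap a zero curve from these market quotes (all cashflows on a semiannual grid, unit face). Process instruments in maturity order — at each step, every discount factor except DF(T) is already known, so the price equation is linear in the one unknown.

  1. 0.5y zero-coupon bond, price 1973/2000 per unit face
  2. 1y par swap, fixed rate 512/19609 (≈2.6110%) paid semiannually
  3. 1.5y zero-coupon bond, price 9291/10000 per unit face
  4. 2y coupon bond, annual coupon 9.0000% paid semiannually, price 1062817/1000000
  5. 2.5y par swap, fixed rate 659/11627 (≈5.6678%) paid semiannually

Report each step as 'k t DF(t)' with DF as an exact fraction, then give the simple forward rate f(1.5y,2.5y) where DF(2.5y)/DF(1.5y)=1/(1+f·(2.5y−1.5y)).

1 1/2 1973/2000
2 1 609/625
3 3/2 9291/10000
4 2 4463/5000
5 5/2 4341/5000
f(1.5y,2.5y) = ((9291/10000)/(4341/5000) − 1)/(1) = 203/2894 ≈ 7.0145%

step 1 [0.5y] zero: DF = P = 1973/2000 ≈ 0.986500
step 2 [1y] swap r/2=256/19609: DF=(1 − 256/19609·(0.986500))/(1+256/19609) = 609/625 ≈ 0.974400
step 3 [1.5y] zero: DF = P = 9291/10000 ≈ 0.929100
step 4 [2y] bond c/2=9/200: DF=(1062817/1000000 − 9/200·(0.986500+0.974400+0.929100))/(1+9/200) = 4463/5000 ≈ 0.892600
step 5 [2.5y] swap r/2=659/23254: DF=(1 − 659/23254·(0.986500+0.974400+0.929100+0.892600))/(1+659/23254) = 4341/5000 ≈ 0.868200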